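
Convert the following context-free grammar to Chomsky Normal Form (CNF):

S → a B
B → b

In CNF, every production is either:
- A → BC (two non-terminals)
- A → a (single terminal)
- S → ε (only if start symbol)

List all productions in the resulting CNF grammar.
The grammar has no ε-productions or unit productions to eliminate.
S → a B has terminal a in a right-hand side of length ≥ 2: introduce T_a → a and use T_a in place of a.
B → b is already in CNF (single terminal) – keep it.
S → a B becomes S → T_a B.
Resulting CNF grammar (3 productions): T_a → a; B → b; S → T_a B

Final answer: T_a → a; B → b; S → T_a B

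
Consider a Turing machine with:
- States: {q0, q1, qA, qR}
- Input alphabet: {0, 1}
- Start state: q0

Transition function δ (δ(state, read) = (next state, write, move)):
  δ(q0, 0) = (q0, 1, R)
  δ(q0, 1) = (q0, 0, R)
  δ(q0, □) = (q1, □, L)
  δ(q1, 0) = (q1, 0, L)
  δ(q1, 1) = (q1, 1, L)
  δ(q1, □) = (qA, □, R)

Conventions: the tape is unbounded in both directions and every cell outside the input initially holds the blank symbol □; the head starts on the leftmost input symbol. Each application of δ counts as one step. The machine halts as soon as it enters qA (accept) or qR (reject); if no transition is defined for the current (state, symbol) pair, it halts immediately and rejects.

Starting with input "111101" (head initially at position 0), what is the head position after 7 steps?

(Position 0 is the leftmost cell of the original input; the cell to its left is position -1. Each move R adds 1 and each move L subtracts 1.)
Step 0: [q0]111101 (head at position 0)
Step 1: δ(q0, 1) = (q0, 0, R)  ⊢  0[q0]11101 (head at position 1)
Step 2: δ(q0, 1) = (q0, 0, R)  ⊢  00[q0]1101 (head at position 2)
Step 3: δ(q0, 1) = (q0, 0, R)  ⊢  000[q0]101 (head at position 3)
Step 4: δ(q0, 1) = (q0, 0, R)  ⊢  0000[q0]01 (head at position 4)
Step 5: δ(q0, 0) = (q0, 1, R)  ⊢  00001[q0]1 (head at position 5)
Step 6: δ(q0, 1) = (q0, 0, R)  ⊢  000010[q0]□ (head at position 6)
Step 7: δ(q0, □) = (q1, □, L)  ⊢  00001[q1]0□ (head at position 5)
Head position after 7 steps: 5

Final answer: Position 5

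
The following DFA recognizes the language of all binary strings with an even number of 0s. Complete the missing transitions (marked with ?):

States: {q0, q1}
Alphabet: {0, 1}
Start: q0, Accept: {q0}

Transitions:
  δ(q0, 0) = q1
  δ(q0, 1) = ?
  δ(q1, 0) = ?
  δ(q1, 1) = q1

What each state remembers (consistent with the given transitions and accept states):
  q0: an even number of 0s has been read so far
  q1: an odd number of 0s has been read so far
Filling in the missing entries:
  δ(q0, 1): in q0 (an even number of 0s has been read so far), after reading 1 we have: an even number of 0s has been read so far → q0
  δ(q1, 0): in q1 (an odd number of 0s has been read so far), after reading 0 we have: an even number of 0s has been read so far → q0

Final answer: δ(q0, 1) = q0; δ(q1, 0) = q0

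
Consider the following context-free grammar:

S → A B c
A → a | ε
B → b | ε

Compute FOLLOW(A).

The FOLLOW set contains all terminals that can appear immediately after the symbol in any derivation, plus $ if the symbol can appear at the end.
A occurs in S → A B c followed by B c. Add FIRST(B) minus ε = {b}; B is nullable (B → ε), so what follows B can also follow A: the terminal c. FOLLOW(A) = {b, c}.

Final answer: {b, c}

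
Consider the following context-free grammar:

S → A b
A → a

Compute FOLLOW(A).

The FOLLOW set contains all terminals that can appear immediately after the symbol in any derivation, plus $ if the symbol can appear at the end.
A occurs only in S → A b, where it is immediately followed by the terminal b. So FOLLOW(A) = {b}.

Final answer: {b}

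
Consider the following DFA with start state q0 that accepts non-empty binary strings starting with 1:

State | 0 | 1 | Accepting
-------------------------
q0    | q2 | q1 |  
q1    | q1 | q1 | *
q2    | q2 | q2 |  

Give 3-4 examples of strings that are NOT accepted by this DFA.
Any strings that end in a non-accepting state work; for example:
ε: q0; q0 is not accepting → rejected
"000": q0 → q2 → q2 → q2; q2 is not accepting → rejected
"0110": q0 → q2 → q2 → q2 → q2; q2 is not accepting → rejected
"0111": q0 → q2 → q2 → q2 → q2; q2 is not accepting → rejected

Final answer: ε, "000", "0110", "0111"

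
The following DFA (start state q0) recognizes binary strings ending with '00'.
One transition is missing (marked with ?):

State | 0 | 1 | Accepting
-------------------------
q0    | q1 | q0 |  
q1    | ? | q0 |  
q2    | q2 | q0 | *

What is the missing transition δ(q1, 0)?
q2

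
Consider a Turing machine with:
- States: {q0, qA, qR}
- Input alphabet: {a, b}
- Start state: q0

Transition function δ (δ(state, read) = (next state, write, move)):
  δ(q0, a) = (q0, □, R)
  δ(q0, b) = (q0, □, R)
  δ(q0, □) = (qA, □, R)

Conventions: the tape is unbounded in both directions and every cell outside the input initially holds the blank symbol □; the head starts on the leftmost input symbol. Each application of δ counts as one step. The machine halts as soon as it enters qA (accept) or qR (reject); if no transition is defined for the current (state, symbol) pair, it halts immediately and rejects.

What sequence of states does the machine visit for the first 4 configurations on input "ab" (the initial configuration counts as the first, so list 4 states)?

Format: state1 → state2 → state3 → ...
Step 0: [q0]ab (head at position 0)
Step 1: δ(q0, a) = (q0, □, R)  ⊢  □[q0]b (head at position 1)
Step 2: δ(q0, b) = (q0, □, R)  ⊢  □□[q0]□ (head at position 2)
Step 3: δ(q0, □) = (qA, □, R)  ⊢  □□□[qA]□ (head at position 3)
Reading off the states of these 4 configurations: q0 → q0 → q0 → qA

Final answer: q0 → q0 → q0 → qA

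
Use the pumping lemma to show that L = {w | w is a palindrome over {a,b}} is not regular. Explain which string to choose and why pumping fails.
Language: L = {w | w is a palindrome over {a,b}} (strings that read the same forwards and backwards)
Step 1: Assume for contradiction that L is regular, with pumping length p.
Step 2: Choose s = a^p b a^p. Then s ∈ L (it reads the same forwards and backwards) and |s| ≥ p.
Step 3: Consider any decomposition s = xyz with |xy| ≤ p and |y| > 0. Since |xy| ≤ p and the first p symbols of s are all a's, y = a^k for some k with 1 ≤ k ≤ p.
Step 4: Pumping up (i = 2): xy²z = a^(p+k) b a^p. Its reverse is a^p b a^(p+k) ≠ a^(p+k) b a^p (the single b is no longer in the middle), so xy²z is not a palindrome and xy²z ∉ L.
This contradicts the pumping lemma, so L is not regular.

Final answer: Choose s = a^p b a^p. Since |xy| ≤ p, y = a^k with k ≥ 1. Then xy²z = a^(p+k) b a^p is not a palindrome, so ∉ L.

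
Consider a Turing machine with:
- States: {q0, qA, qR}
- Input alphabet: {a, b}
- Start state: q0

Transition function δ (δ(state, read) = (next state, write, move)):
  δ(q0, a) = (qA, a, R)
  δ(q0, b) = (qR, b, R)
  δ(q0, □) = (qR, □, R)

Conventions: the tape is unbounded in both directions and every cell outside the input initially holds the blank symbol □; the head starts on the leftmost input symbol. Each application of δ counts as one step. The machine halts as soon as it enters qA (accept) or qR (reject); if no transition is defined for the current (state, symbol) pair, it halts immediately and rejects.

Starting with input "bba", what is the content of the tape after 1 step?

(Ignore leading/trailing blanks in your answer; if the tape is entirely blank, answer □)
Step 0: [q0]bba (head at position 0)
Step 1: δ(q0, b) = (qR, b, R)  ⊢  b[qR]ba (head at position 1)
Tape after 1 step (ignoring surrounding blanks): bba

Final answer: Tape: bba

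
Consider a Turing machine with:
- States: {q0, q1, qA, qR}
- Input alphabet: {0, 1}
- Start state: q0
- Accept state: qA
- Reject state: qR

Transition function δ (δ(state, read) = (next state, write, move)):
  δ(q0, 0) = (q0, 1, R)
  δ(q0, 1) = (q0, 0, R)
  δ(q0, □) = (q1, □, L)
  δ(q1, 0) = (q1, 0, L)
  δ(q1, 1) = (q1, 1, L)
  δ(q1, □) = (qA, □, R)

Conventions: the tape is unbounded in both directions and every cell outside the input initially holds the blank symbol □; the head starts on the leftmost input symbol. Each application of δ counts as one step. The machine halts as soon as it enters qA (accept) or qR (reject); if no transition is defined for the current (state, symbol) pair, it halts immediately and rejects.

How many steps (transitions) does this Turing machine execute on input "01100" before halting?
Step 0: [q0]01100 (head at position 0)
Step 1: δ(q0, 0) = (q0, 1, R)  ⊢  1[q0]1100 (head at position 1)
Step 2: δ(q0, 1) = (q0, 0, R)  ⊢  10[q0]100 (head at position 2)
Step 3: δ(q0, 1) = (q0, 0, R)  ⊢  100[q0]00 (head at position 3)
Step 4: δ(q0, 0) = (q0, 1, R)  ⊢  1001[q0]0 (head at position 4)
Step 5: δ(q0, 0) = (q0, 1, R)  ⊢  10011[q0]□ (head at position 5)
Step 6: δ(q0, □) = (q1, □, L)  ⊢  1001[q1]1□ (head at position 4)
Step 7: δ(q1, 1) = (q1, 1, L)  ⊢  100[q1]11□ (head at position 3)
Step 8: δ(q1, 1) = (q1, 1, L)  ⊢  10[q1]011□ (head at position 2)
Step 9: δ(q1, 0) = (q1, 0, L)  ⊢  1[q1]0011□ (head at position 1)
Step 10: δ(q1, 0) = (q1, 0, L)  ⊢  [q1]10011□ (head at position 0)
Step 11: δ(q1, 1) = (q1, 1, L)  ⊢  [q1]□10011□ (head at position -1)
Step 12: δ(q1, □) = (qA, □, R)  ⊢  □[qA]10011□ (head at position 0)
The machine is in qA, so it halts and accepts.
Number of transitions executed: 12.

Final answer: 12 steps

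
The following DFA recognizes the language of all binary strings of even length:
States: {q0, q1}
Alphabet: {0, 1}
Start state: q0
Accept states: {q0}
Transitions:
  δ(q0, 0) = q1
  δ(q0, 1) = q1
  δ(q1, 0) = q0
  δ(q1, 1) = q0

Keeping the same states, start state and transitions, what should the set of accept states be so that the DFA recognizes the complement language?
The DFA is complete (every state has a transition on every symbol), so the complement
is recognized by the same DFA with accepting and non-accepting states swapped.
Original accept states: {q0}
Complement accept states = All states - Original accept states
= {q0, q1} - {q0}
= {q1}
Complement language: strings of ODD length

Final answer: {q1}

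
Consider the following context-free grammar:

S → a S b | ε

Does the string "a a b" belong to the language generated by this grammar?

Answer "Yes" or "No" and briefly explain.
Every derivation applies S → a S b some number n of times and then S → ε, producing a^n b^n with equally many a's and b's. The string a a b has two a's but only one b, so it cannot be derived.

Final answer: No - no valid derivation exists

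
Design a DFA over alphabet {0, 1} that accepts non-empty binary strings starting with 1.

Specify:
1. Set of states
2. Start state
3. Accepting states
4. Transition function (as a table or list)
One valid DFA (any DFA recognizing the same language is acceptable):
States: {q0, q1, q2}
Start: q0
Accepting: {q1}
Transitions (accepting states marked with *):
State | 0 | 1 | Accepting
-------------------------
q0    | q2 | q1 |  
q1    | q1 | q1 | *
q2    | q2 | q2 |  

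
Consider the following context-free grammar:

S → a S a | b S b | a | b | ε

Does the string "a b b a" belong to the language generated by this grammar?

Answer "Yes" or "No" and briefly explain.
A derivation exists: S ⇒ a S a ⇒ a b S b a ⇒ a b b a (using S → a S a, S → b S b, then S → ε).

Final answer: Yes - a valid derivation exists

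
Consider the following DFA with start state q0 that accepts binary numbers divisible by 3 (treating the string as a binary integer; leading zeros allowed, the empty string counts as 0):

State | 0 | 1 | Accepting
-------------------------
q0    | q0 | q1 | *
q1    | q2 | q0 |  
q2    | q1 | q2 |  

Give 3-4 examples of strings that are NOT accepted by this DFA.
Any strings that end in a non-accepting state work; for example:
"1": q0 → q1; q1 is not accepting → rejected
"111": q0 → q1 → q0 → q1; q1 is not accepting → rejected
"0010": q0 → q0 → q0 → q1 → q2; q2 is not accepting → rejected
"1010": q0 → q1 → q2 → q2 → q1; q1 is not accepting → rejected

Final answer: "1", "111", "0010", "1010"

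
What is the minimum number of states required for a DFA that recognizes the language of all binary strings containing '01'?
Language: binary strings containing '01'
Lower bound (Myhill–Nerode): the prefixes ε, 0, 01 are pairwise distinguishable:
  ε vs 01: suffix ε distinguishes them (ε is rejected, 01 is accepted)
  0 vs 01: suffix ε distinguishes them (0 is rejected, 01 is accepted)
  ε vs 0: suffix 1 distinguishes them (ε·1 = 1 is rejected, 0·1 = 01 is accepted)
So any DFA needs at least 3 states.
Upper bound: a DFA with 3 states exists (one state per class above: 'no progress', 'last symbol 0', and 'seen 01' (accepting sink)).
Minimum states: 3

Final answer: 3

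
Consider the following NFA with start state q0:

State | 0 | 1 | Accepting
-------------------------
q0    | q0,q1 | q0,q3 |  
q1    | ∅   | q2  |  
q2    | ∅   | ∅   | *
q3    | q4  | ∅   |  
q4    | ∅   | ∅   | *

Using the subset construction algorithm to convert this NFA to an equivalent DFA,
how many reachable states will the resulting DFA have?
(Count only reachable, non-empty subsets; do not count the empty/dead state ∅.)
Start subset: {q0}
{q0}: on 0 → {q0, q1}, on 1 → {q0, q3}
{q0, q1}: on 0 → {q0, q1}, on 1 → {q0, q2, q3}
{q0, q3}: on 0 → {q0, q1, q4}, on 1 → {q0, q3}
{q0, q2, q3}: on 0 → {q0, q1, q4}, on 1 → {q0, q3}
{q0, q1, q4}: on 0 → {q0, q1}, on 1 → {q0, q2, q3}
Reachable non-empty subsets: {q0}, {q0, q1}, {q0, q3}, {q0, q2, q3}, {q0, q1, q4} — 5 in total.

Final answer: 5 states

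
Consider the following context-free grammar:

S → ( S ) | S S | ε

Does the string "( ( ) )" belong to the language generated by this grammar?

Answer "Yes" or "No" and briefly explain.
A derivation exists: S ⇒ ( S ) ⇒ ( ( S ) ) ⇒ ( ( ) ) (using S → ( S ) twice, then S → ε).

Final answer: Yes - a valid derivation exists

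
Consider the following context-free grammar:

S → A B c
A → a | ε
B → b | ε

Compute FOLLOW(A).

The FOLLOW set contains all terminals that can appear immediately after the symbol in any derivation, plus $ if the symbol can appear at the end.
A occurs in S → A B c followed by B c. Add FIRST(B) minus ε = {b}; B is nullable (B → ε), so what follows B can also follow A: the terminal c. FOLLOW(A) = {b, c}.

Final answer: {b, c}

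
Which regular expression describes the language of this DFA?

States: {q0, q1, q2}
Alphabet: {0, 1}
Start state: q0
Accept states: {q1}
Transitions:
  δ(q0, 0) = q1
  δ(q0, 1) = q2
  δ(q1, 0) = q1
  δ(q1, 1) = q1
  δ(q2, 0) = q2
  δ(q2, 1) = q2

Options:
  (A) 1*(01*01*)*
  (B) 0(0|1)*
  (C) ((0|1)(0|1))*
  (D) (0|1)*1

Testing sample strings against the DFA:
  '0100' -> accepted
  '10101' -> rejected
  '010' -> accepted
  '10' -> rejected
Checking each option for a counterexample:
  (A) 1*(01*01*)*: ε is rejected by the DFA but matches the regex → eliminated
  (B) 0(0|1)*: agrees with the DFA on all strings of length ≤ 4
  (C) ((0|1)(0|1))*: ε is rejected by the DFA but matches the regex → eliminated
  (D) (0|1)*1: '0' is accepted by the DFA but does not match the regex → eliminated
Only (B) 0(0|1)* is consistent with the DFA.

Final answer: (B) 0(0|1)*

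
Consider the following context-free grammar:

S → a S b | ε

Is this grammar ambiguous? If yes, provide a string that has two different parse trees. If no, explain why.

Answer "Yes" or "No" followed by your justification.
At every step exactly one production applies: if the remaining string to generate is non-empty it starts with a and ends with b, forcing S → a S b; if it is empty, S → ε is forced. Hence each string a^n b^n has exactly one derivation (S → a S b applied n times, then S → ε) and one parse tree.

Final answer: No - the grammar is unambiguous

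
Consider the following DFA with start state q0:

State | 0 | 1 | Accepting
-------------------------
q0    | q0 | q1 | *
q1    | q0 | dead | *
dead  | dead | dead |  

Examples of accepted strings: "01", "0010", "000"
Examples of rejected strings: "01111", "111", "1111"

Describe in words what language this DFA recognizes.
binary strings with no two consecutive 1s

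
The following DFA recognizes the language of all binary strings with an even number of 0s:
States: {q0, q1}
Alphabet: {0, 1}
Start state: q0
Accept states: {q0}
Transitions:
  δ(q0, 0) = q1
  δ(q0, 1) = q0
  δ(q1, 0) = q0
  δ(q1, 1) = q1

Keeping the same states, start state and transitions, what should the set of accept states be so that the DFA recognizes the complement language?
The DFA is complete (every state has a transition on every symbol), so the complement
is recognized by the same DFA with accepting and non-accepting states swapped.
Original accept states: {q0}
Complement accept states = All states - Original accept states
= {q0, q1} - {q0}
= {q1}
Complement language: strings with an ODD number of 0s

Final answer: {q1}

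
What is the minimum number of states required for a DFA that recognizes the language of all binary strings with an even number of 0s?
Language: binary strings with an even number of 0s
Lower bound (Myhill–Nerode): the prefixes ε, 0 are pairwise distinguishable:
  ε vs 0: suffix ε distinguishes them (ε has zero 0s (accepted), 0 has one 0 (rejected))
So any DFA needs at least 2 states.
Upper bound: a DFA with 2 states exists (one state per class above).
Minimum states: 2

Final answer: 2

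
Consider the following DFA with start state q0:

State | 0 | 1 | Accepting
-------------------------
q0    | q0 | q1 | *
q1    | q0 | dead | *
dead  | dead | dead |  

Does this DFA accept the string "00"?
Start in q0.
Read '0': q0 → q0
Read '0': q0 → q0
Final state q0 is accepting, so the string is accepted.

Final answer: Yes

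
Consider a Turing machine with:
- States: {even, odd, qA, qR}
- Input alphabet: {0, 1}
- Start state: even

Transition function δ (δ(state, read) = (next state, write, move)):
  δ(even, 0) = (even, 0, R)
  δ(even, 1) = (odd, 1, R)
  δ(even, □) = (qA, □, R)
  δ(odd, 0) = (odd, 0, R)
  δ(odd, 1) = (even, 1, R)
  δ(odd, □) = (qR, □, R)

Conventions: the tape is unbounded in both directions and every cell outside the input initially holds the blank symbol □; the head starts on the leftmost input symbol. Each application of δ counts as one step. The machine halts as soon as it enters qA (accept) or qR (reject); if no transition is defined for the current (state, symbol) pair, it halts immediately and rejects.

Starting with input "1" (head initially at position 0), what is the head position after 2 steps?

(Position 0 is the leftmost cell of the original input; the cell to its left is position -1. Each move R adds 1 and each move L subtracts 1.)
Step 0: [even]1 (head at position 0)
Step 1: δ(even, 1) = (odd, 1, R)  ⊢  1[odd]□ (head at position 1)
Step 2: δ(odd, □) = (qR, □, R)  ⊢  1□[qR]□ (head at position 2)
Head position after 2 steps: 2

Final answer: Position 2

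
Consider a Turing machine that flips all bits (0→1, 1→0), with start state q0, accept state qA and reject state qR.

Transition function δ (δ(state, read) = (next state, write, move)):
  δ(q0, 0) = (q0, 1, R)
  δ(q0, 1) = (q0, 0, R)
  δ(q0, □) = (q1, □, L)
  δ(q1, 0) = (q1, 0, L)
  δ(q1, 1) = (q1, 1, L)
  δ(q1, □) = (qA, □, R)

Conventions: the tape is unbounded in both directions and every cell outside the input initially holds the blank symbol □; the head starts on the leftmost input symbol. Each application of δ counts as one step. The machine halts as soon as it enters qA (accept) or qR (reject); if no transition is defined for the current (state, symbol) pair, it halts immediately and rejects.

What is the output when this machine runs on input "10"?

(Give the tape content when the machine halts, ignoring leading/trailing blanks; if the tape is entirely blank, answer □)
Step 0: [q0]10 (head at position 0)
Step 1: δ(q0, 1) = (q0, 0, R)  ⊢  0[q0]0 (head at position 1)
Step 2: δ(q0, 0) = (q0, 1, R)  ⊢  01[q0]□ (head at position 2)
Step 3: δ(q0, □) = (q1, □, L)  ⊢  0[q1]1□ (head at position 1)
Step 4: δ(q1, 1) = (q1, 1, L)  ⊢  [q1]01□ (head at position 0)
Step 5: δ(q1, 0) = (q1, 0, L)  ⊢  [q1]□01□ (head at position -1)
Step 6: δ(q1, □) = (qA, □, R)  ⊢  □[qA]01□ (head at position 0)
The machine is in qA, so it halts and accepts.
Tape content when halted (ignoring surrounding blanks): 01

Final answer: Output: 01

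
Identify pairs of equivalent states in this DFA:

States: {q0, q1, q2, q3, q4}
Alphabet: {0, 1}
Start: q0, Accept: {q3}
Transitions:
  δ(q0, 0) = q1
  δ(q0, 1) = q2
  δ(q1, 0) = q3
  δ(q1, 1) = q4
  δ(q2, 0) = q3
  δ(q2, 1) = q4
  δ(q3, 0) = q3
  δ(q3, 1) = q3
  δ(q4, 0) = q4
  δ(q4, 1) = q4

Using the table-filling algorithm:
Round 0 – mark pairs where exactly one state is accepting: (q0,q3), (q1,q3), (q2,q3), (q3,q4)
Round 1 – newly marked: (q0,q1) [on 0: q1 vs q3, already marked]; (q0,q2) [on 0: q1 vs q3, already marked]; (q1,q4) [on 0: q3 vs q4, already marked]; (q2,q4) [on 0: q3 vs q4, already marked]
Round 2 – newly marked: (q0,q4) [on 0: q1 vs q4, already marked]
No further pairs can be marked.
(q1, q2) unmarked: δ(q1,0)=q3, δ(q2,0)=q3; δ(q1,1)=q4, δ(q2,1)=q4 → equivalent
Equivalent pairs: (q1, q2)

Final answer: Equivalent pairs: (q1, q2)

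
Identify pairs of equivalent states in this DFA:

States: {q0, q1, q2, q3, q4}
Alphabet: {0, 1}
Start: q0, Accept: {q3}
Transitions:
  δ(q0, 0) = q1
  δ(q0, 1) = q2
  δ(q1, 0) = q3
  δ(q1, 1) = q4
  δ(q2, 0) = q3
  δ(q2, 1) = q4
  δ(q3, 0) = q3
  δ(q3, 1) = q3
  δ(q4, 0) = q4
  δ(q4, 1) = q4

Using the table-filling algorithm:
Round 0 – mark pairs where exactly one state is accepting: (q0,q3), (q1,q3), (q2,q3), (q3,q4)
Round 1 – newly marked: (q0,q1) [on 0: q1 vs q3, already marked]; (q0,q2) [on 0: q1 vs q3, already marked]; (q1,q4) [on 0: q3 vs q4, already marked]; (q2,q4) [on 0: q3 vs q4, already marked]
Round 2 – newly marked: (q0,q4) [on 0: q1 vs q4, already marked]
No further pairs can be marked.
(q1, q2) unmarked: δ(q1,0)=q3, δ(q2,0)=q3; δ(q1,1)=q4, δ(q2,1)=q4 → equivalent
Equivalent pairs: (q1, q2)

Final answer: Equivalent pairs: (q1, q2)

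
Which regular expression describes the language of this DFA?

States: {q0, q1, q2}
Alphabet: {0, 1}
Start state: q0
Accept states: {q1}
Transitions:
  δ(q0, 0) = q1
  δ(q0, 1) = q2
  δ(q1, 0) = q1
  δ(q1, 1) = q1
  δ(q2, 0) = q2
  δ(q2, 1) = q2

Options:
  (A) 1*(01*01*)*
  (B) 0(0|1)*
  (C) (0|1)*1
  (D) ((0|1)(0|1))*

Testing sample strings against the DFA:
  '00100' -> accepted
  '11110' -> rejected
  '010' -> accepted
  '1100' -> rejected
Checking each option for a counterexample:
  (A) 1*(01*01*)*: ε is rejected by the DFA but matches the regex → eliminated
  (B) 0(0|1)*: agrees with the DFA on all strings of length ≤ 4
  (C) (0|1)*1: '0' is accepted by the DFA but does not match the regex → eliminated
  (D) ((0|1)(0|1))*: ε is rejected by the DFA but matches the regex → eliminated
Only (B) 0(0|1)* is consistent with the DFA.

Final answer: (B) 0(0|1)*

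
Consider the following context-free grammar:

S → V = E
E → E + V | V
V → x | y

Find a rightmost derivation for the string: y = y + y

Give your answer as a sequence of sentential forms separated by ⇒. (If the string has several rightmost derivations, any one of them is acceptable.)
Start with S.
Step 1: the rightmost non-terminal is S; apply S → V = E:  V = E
Step 2: the rightmost non-terminal is E; apply E → E + V:  V = E + V
Step 3: the rightmost non-terminal is V; apply V → y:  V = E + y
Step 4: the rightmost non-terminal is E; apply E → V:  V = V + y
Step 5: the rightmost non-terminal is V; apply V → y:  V = y + y
Step 6: the rightmost non-terminal is V; apply V → y:  y = y + y

Final answer: S ⇒ V = E ⇒ V = E + V ⇒ V = E + y ⇒ V = V + y ⇒ V = y + y ⇒ y = y + y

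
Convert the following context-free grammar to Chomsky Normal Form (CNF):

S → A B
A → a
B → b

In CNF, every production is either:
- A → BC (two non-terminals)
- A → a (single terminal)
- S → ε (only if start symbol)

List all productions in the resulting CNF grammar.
The grammar has no ε-productions or unit productions to eliminate.
S → A B is already in CNF (two non-terminals) – keep it.
A → a is already in CNF (single terminal) – keep it.
B → b is already in CNF (single terminal) – keep it.
Resulting CNF grammar (3 productions): A → a; B → b; S → A B

Final answer: A → a; B → b; S → A B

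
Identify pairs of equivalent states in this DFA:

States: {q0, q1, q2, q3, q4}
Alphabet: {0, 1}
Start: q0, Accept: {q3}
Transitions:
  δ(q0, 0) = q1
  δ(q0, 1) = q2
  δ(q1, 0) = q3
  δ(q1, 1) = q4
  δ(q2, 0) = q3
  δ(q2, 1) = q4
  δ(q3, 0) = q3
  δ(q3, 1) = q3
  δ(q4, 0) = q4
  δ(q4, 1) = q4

Using the table-filling algorithm:
Round 0 – mark pairs where exactly one state is accepting: (q0,q3), (q1,q3), (q2,q3), (q3,q4)
Round 1 – newly marked: (q0,q1) [on 0: q1 vs q3, already marked]; (q0,q2) [on 0: q1 vs q3, already marked]; (q1,q4) [on 0: q3 vs q4, already marked]; (q2,q4) [on 0: q3 vs q4, already marked]
Round 2 – newly marked: (q0,q4) [on 0: q1 vs q4, already marked]
No further pairs can be marked.
(q1, q2) unmarked: δ(q1,0)=q3, δ(q2,0)=q3; δ(q1,1)=q4, δ(q2,1)=q4 → equivalent
Equivalent pairs: (q1, q2)

Final answer: Equivalent pairs: (q1, q2)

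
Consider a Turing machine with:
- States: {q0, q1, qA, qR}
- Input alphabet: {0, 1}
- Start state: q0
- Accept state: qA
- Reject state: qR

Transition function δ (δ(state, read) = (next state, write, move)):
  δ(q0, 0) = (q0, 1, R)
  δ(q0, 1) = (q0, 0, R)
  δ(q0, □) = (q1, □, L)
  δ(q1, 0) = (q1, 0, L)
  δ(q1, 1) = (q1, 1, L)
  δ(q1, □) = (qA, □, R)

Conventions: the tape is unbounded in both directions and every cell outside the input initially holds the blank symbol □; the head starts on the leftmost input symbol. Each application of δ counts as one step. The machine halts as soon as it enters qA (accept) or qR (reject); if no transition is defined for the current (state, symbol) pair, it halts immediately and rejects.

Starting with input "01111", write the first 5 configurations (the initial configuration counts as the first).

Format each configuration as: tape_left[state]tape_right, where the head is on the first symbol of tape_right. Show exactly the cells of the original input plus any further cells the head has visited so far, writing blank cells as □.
Step 0: [q0]01111 (head at position 0)
Step 1: δ(q0, 0) = (q0, 1, R)  ⊢  1[q0]1111 (head at position 1)
Step 2: δ(q0, 1) = (q0, 0, R)  ⊢  10[q0]111 (head at position 2)
Step 3: δ(q0, 1) = (q0, 0, R)  ⊢  100[q0]11 (head at position 3)
Step 4: δ(q0, 1) = (q0, 0, R)  ⊢  1000[q0]1 (head at position 4)

Final answer: [q0]01111 ⊢ 1[q0]1111 ⊢ 10[q0]111 ⊢ 100[q0]11 ⊢ 1000[q0]1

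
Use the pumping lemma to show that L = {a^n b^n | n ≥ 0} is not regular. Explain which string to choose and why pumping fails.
Language: L = {a^n b^n | n ≥ 0} (equal numbers of a's followed by b's)
Step 1: Assume for contradiction that L is regular, with pumping length p.
Step 2: Choose s = a^p b^p. Then s ∈ L (it has p a's followed by p b's) and |s| ≥ p.
Step 3: Consider any decomposition s = xyz with |xy| ≤ p and |y| > 0. Since |xy| ≤ p and the first p symbols of s are all a's, y = a^k for some k with 1 ≤ k ≤ p.
Step 4: Pumping up (i = 2): xy²z = a^(p+k) b^p, which has more a's than b's, so xy²z ∉ L.
This contradicts the pumping lemma, so L is not regular.

Final answer: Choose s = a^p b^p. Since |xy| ≤ p, y = a^k with k ≥ 1. Then xy²z = a^(p+k) b^p ∉ L.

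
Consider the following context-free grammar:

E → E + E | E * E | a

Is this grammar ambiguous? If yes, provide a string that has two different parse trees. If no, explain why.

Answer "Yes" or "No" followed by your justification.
Two different leftmost derivations of a + a * a:
  (1) E ⇒ E + E ⇒ a + E ⇒ a + E * E ⇒ a + a * E ⇒ a + a * a   (tree groups a + (a * a))
  (2) E ⇒ E * E ⇒ E + E * E ⇒ a + E * E ⇒ a + a * E ⇒ a + a * a   (tree groups (a + a) * a)
Two distinct leftmost derivations = two distinct parse trees, so the grammar is ambiguous.

Final answer: Yes - the string 'a + a * a' has two distinct leftmost derivations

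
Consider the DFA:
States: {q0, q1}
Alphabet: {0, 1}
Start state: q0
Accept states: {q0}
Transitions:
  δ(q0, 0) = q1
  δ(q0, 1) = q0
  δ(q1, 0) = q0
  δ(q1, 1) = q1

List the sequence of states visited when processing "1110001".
Starting at q0
Read '1': q0 -> q0
Read '1': q0 -> q0
Read '1': q0 -> q0
Read '0': q0 -> q1
Read '0': q1 -> q0
Read '0': q0 -> q1
Read '1': q1 -> q1

Final answer: q0 -> q0 -> q0 -> q0 -> q1 -> q0 -> q1 -> q1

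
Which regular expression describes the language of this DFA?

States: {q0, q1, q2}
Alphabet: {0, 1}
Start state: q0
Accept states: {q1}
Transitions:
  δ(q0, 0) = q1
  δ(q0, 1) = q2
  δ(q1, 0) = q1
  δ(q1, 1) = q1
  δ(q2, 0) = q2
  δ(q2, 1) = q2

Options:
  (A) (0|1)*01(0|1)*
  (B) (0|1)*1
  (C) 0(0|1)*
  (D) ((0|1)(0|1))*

Testing sample strings against the DFA:
  '10' -> rejected
  '0001' -> accepted
  '00101' -> accepted
  '00111' -> accepted
Checking each option for a counterexample:
  (A) (0|1)*01(0|1)*: '0' is accepted by the DFA but does not match the regex → eliminated
  (B) (0|1)*1: '0' is accepted by the DFA but does not match the regex → eliminated
  (C) 0(0|1)*: agrees with the DFA on all strings of length ≤ 4
  (D) ((0|1)(0|1))*: ε is rejected by the DFA but matches the regex → eliminated
Only (C) 0(0|1)* is consistent with the DFA.

Final answer: (C) 0(0|1)*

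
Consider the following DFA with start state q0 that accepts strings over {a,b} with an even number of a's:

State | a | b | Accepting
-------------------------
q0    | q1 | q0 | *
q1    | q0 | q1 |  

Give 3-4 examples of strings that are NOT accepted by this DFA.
Any strings that end in a non-accepting state work; for example:
"ba": q0 → q0 → q1; q1 is not accepting → rejected
"abb": q0 → q1 → q1 → q1; q1 is not accepting → rejected
"bab": q0 → q0 → q1 → q1; q1 is not accepting → rejected
"bbab": q0 → q0 → q0 → q1 → q1; q1 is not accepting → rejected

Final answer: "ba", "abb", "bab", "bbab"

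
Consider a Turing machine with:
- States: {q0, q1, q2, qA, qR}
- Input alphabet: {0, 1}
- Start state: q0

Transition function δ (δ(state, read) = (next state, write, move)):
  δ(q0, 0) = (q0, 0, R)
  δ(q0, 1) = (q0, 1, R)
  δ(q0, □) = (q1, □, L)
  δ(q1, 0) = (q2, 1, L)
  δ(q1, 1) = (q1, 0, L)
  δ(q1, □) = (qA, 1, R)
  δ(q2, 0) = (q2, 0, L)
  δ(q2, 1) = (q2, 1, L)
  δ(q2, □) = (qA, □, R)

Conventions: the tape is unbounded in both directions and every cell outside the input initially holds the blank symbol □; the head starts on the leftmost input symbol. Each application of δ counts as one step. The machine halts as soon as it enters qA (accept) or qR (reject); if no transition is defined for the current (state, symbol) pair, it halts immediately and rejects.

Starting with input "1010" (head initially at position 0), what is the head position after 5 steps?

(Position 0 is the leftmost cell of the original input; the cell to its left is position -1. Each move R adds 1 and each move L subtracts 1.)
Step 0: [q0]1010 (head at position 0)
Step 1: δ(q0, 1) = (q0, 1, R)  ⊢  1[q0]010 (head at position 1)
Step 2: δ(q0, 0) = (q0, 0, R)  ⊢  10[q0]10 (head at position 2)
Step 3: δ(q0, 1) = (q0, 1, R)  ⊢  101[q0]0 (head at position 3)
Step 4: δ(q0, 0) = (q0, 0, R)  ⊢  1010[q0]□ (head at position 4)
Step 5: δ(q0, □) = (q1, □, L)  ⊢  101[q1]0□ (head at position 3)
Head position after 5 steps: 3

Final answer: Position 3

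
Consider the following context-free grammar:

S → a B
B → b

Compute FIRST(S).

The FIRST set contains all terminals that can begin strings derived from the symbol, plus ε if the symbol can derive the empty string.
S has the single production S → a B, whose right-hand side begins with the terminal a. So FIRST(S) = {a}.

Final answer: {a}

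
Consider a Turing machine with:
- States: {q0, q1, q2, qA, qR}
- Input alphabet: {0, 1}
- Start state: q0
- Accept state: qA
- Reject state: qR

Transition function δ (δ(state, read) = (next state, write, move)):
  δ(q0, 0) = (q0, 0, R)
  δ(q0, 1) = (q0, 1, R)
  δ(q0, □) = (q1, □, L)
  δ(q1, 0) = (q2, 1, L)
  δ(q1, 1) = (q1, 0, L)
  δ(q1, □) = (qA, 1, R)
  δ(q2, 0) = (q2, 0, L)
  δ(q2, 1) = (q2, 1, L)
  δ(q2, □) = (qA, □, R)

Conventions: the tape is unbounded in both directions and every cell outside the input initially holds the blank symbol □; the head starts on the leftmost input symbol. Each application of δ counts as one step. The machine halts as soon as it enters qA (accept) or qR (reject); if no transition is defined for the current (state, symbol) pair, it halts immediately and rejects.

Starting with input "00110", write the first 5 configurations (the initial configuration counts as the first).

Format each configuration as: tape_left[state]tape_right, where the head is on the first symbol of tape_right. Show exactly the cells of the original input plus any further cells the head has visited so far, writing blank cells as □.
Step 0: [q0]00110 (head at position 0)
Step 1: δ(q0, 0) = (q0, 0, R)  ⊢  0[q0]0110 (head at position 1)
Step 2: δ(q0, 0) = (q0, 0, R)  ⊢  00[q0]110 (head at position 2)
Step 3: δ(q0, 1) = (q0, 1, R)  ⊢  001[q0]10 (head at position 3)
Step 4: δ(q0, 1) = (q0, 1, R)  ⊢  0011[q0]0 (head at position 4)

Final answer: [q0]00110 ⊢ 0[q0]0110 ⊢ 00[q0]110 ⊢ 001[q0]10 ⊢ 0011[q0]0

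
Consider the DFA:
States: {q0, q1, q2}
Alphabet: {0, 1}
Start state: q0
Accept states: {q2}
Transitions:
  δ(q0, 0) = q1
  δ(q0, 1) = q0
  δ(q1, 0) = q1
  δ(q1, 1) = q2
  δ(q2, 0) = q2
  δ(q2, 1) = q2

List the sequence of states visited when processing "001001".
Starting at q0
Read '0': q0 -> q1
Read '0': q1 -> q1
Read '1': q1 -> q2
Read '0': q2 -> q2
Read '0': q2 -> q2
Read '1': q2 -> q2

Final answer: q0 -> q1 -> q1 -> q2 -> q2 -> q2 -> q2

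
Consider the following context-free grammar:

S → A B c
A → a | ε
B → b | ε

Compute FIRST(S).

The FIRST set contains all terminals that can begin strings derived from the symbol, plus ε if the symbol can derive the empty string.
FIRST(A) = {a, ε} (A → a | ε) and FIRST(B) = {b, ε} (B → b | ε).
For S → A B c: add FIRST(A) minus ε = {a}; A is nullable, so also add FIRST(B) minus ε = {b}; B is nullable too, so also add FIRST(c) = {c}. The terminal c is never erased, so S is not nullable and ε is not included.
FIRST(S) = {a, b, c}.

Final answer: {a, b, c}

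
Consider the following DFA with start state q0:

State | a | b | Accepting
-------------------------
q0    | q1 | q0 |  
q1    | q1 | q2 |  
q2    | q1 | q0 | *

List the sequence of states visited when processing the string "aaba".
q0 → q1 → q1 → q2 → q1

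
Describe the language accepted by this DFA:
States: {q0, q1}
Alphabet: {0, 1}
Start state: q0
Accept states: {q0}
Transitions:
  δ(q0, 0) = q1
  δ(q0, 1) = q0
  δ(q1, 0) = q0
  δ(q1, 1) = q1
Analyzing the DFA structure:
Start state: q0
Accept states: {q0}
Interpreting what each state remembers (checking against the transitions):
  q0: an even number of 0s has been read so far
  q1: an odd number of 0s has been read so far
  δ(q0, 0): in q0 (an even number of 0s has been read so far), after reading 0 we have: an odd number of 0s has been read so far → q1
  δ(q0, 1): in q0 (an even number of 0s has been read so far), after reading 1 we have: an even number of 0s has been read so far → q0
  δ(q1, 0): in q1 (an odd number of 0s has been read so far), after reading 0 we have: an even number of 0s has been read so far → q0
  δ(q1, 1): in q1 (an odd number of 0s has been read so far), after reading 1 we have: an odd number of 0s has been read so far → q1
A string is accepted iff it ends in {q0}, i.e. an even number of 0s has been read so far.
Language: All binary strings with an even number of 0s

Final answer: All binary strings with an even number of 0s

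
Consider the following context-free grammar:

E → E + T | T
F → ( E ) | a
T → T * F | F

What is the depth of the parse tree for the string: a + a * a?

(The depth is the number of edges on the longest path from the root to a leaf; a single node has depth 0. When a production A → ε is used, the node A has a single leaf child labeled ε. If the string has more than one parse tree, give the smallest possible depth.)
The grammar is unambiguous; the parse tree of a + a * a is:
E → E + T at the root (depth 0).
  Left E (depth 1) → T (2) → F (3) → a (4).
  Right T (depth 1) → T * F; that T (2) → F (3) → a (4); F (2) → a (3).
The longest root-to-leaf paths have 4 edges.
Depth = 4.

Final answer: 4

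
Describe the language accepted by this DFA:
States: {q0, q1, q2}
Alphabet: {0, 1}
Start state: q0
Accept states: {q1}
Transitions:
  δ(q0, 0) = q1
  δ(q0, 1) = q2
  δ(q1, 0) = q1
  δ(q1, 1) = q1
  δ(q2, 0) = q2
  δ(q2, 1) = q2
Analyzing the DFA structure:
Start state: q0
Accept states: {q1}
Interpreting what each state remembers (checking against the transitions):
  q0: nothing has been read yet
  q1: the first symbol was 0
  q2: the first symbol was 1 (trap state)
  δ(q0, 0): in q0 (nothing has been read yet), after reading 0 we have: the first symbol was 0 → q1
  δ(q0, 1): in q0 (nothing has been read yet), after reading 1 we have: the first symbol was 1 (trap state) → q2
  δ(q1, 0): in q1 (the first symbol was 0), after reading 0 we have: the first symbol was 0 → q1
  δ(q1, 1): in q1 (the first symbol was 0), after reading 1 we have: the first symbol was 0 → q1
  δ(q2, 0): in q2 (the first symbol was 1 (trap state)), after reading 0 we have: the first symbol was 1 (trap state) → q2
  δ(q2, 1): in q2 (the first symbol was 1 (trap state)), after reading 1 we have: the first symbol was 1 (trap state) → q2
A string is accepted iff it ends in {q1}, i.e. the first symbol was 0.
Language: All binary strings starting with 0

Final answer: All binary strings starting with 0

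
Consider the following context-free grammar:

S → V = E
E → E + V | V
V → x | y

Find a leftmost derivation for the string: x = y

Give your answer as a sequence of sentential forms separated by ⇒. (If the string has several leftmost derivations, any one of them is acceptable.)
Start with S.
Step 1: the leftmost non-terminal is S; apply S → V = E:  V = E
Step 2: the leftmost non-terminal is V; apply V → x:  x = E
Step 3: the leftmost non-terminal is E; apply E → V:  x = V
Step 4: the leftmost non-terminal is V; apply V → y:  x = y

Final answer: S ⇒ V = E ⇒ x = E ⇒ x = V ⇒ x = y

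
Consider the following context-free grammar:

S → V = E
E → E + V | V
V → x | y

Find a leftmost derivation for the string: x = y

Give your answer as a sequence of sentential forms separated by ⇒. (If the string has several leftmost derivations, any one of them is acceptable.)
Start with S.
Step 1: the leftmost non-terminal is S; apply S → V = E:  V = E
Step 2: the leftmost non-terminal is V; apply V → x:  x = E
Step 3: the leftmost non-terminal is E; apply E → V:  x = V
Step 4: the leftmost non-terminal is V; apply V → y:  x = y

Final answer: S ⇒ V = E ⇒ x = E ⇒ x = V ⇒ x = y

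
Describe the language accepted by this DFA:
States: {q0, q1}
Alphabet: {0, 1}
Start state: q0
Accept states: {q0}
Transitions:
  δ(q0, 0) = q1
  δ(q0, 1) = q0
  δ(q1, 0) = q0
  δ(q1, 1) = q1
Analyzing the DFA structure:
Start state: q0
Accept states: {q0}
Interpreting what each state remembers (checking against the transitions):
  q0: an even number of 0s has been read so far
  q1: an odd number of 0s has been read so far
  δ(q0, 0): in q0 (an even number of 0s has been read so far), after reading 0 we have: an odd number of 0s has been read so far → q1
  δ(q0, 1): in q0 (an even number of 0s has been read so far), after reading 1 we have: an even number of 0s has been read so far → q0
  δ(q1, 0): in q1 (an odd number of 0s has been read so far), after reading 0 we have: an even number of 0s has been read so far → q0
  δ(q1, 1): in q1 (an odd number of 0s has been read so far), after reading 1 we have: an odd number of 0s has been read so far → q1
A string is accepted iff it ends in {q0}, i.e. an even number of 0s has been read so far.
Language: All binary strings with an even number of 0s

Final answer: All binary strings with an even number of 0s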